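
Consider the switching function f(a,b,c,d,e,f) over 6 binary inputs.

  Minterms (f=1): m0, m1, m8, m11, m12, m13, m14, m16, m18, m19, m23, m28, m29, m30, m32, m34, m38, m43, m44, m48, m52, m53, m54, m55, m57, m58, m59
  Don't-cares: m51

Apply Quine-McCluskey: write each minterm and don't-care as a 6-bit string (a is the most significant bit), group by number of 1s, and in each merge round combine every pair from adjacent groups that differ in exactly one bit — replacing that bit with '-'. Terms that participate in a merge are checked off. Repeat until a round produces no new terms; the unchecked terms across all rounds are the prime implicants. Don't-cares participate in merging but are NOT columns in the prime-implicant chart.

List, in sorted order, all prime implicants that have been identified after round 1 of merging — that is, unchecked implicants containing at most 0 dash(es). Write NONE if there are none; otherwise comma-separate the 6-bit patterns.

NONE

Round 0: 000000✓ 000001✓ 001000✓ 001011✓ 001100✓ 001101✓ 001110✓ 010000✓ 010010✓ 010011✓ 010111✓ 011100✓ 011101✓ 011110✓ 100000✓ 100010✓ 100110✓ 101011✓ 101100✓ 110000✓ 110011✓ 110100✓ 110101✓ 110110✓ 110111✓ 111001✓ 111010✓ 111011✓
Round 1: -00000✓ -01011 -01100 -10000✓ -10011✓ -10111✓ 0-0000✓ 0-1100✓ 0-1101✓ 0-1110✓ 00-000 00000- 001-00 0011-0✓ 00110-✓ 010-11✓ 0100-0 01001- 0111-0✓ 01110-✓ 1-0000✓ 1-0110 1-1011 100-10 1000-0 11-011 110-00 110-11✓ 1101-0✓ 1101-1✓ 11010-✓ 11011-✓ 1110-1 11101-
Round 2: --0000 -10-11 0-11-0 0-110- 1101--
PIs = {--0000, -01011, -01100, -10-11, 0-11-0, 0-110-, 00-000, 00000-, 001-00, 0100-0, 01001-, 1-0110, 1-1011, 100-10, 1000-0, 11-011, 110-00, 1101--, 1110-1, 11101-}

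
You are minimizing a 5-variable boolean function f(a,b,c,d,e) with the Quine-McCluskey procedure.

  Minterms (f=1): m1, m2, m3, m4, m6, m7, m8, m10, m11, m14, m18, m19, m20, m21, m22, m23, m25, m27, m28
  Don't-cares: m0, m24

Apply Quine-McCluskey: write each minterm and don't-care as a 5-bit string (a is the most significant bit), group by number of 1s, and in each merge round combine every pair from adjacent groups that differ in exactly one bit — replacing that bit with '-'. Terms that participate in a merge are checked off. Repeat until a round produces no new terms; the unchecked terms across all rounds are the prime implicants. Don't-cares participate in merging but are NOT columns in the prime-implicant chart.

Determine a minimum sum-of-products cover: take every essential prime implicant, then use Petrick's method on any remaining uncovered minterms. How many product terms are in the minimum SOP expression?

size-2^0 implicants → 00000(✓)  00001(✓)  00010(✓)  00011(✓)  00100(✓)  00110(✓)  00111(✓)  01000(✓)  01010(✓)  01011(✓)  01110(✓)  10010(✓)  10011(✓)  10100(✓)  10101(✓)  10110(✓)  10111(✓)  11000(✓)  11001(✓)  11011(✓)  11100(✓)
size-2^1 implicants → -0010(✓)  -0011(✓)  -0100(✓)  -0110(✓)  -0111(✓)  -1000  -1011(✓)  0-000(✓)  0-010(✓)  0-011(✓)  0-110(✓)  00-00(✓)  00-10(✓)  00-11(✓)  000-0(✓)  000-1(✓)  0000-(✓)  0001-(✓)  001-0(✓)  0011-(✓)  01-10(✓)  010-0(✓)  0101-(✓)  1-011(✓)  1-100  10-10(✓)  10-11(✓)  1001-(✓)  101-0(✓)  101-1(✓)  1010-(✓)  1011-(✓)  11-00  110-1  1100-
size-2^2 implicants → --011  -0-10(✓)  -0-11(✓)  -001-(✓)  -01-0  -011-(✓)  0--10  0-0-0  0-01-  00--0  00-1-(✓)  000--  10-1-(✓)  101--
size-2^3 implicants → -0-1-
Unchecked terms (primes): --011, -0-1-, -01-0, -1000, 0--10, 0-0-0, 0-01-, 00--0, 000--, 1-100, 101--, 11-00, 110-1, 1100-
Minterm coverage:
  m1 ⊆ 000-- [E]
  m2 ⊆ -0-1-,0--10,0-0-0,0-01-,00--0,000--
  m3 ⊆ --011,-0-1-,0-01-,000--
  m4 ⊆ -01-0,00--0
  m6 ⊆ -0-1-,-01-0,0--10,00--0
  m7 ⊆ -0-1- [E]
  m8 ⊆ -1000,0-0-0
  m10 ⊆ 0--10,0-0-0,0-01-
  m11 ⊆ --011,0-01-
  m14 ⊆ 0--10 [E]
  m18 ⊆ -0-1- [E]
  m19 ⊆ --011,-0-1-
  m20 ⊆ -01-0,1-100,101--
  m21 ⊆ 101-- [E]
  m22 ⊆ -0-1-,-01-0,101--
  m23 ⊆ -0-1-,101--
  m25 ⊆ 110-1,1100-
  m27 ⊆ --011,110-1
  m28 ⊆ 1-100,11-00
E = {-0-1-, 0--10, 000--, 101--}
Petrick residual → --011, -01-0, -1000, 1-100, 110-1
Cover = c'de + b'd + b'ce' + bc'd'e' + a'de' + a'b'c' + acd'e' + ab'c + abc'e  |cover|=9

9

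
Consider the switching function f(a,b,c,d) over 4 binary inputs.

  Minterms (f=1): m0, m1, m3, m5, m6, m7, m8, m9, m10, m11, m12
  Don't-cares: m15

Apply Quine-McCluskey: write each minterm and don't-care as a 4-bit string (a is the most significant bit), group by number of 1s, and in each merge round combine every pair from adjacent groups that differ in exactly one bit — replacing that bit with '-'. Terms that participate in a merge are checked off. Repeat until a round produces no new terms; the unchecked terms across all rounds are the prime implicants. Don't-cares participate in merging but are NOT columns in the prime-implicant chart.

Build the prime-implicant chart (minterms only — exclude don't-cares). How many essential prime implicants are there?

size-2^0 implicants → 0000(✓)  0001(✓)  0011(✓)  0101(✓)  0110(✓)  0111(✓)  1000(✓)  1001(✓)  1010(✓)  1011(✓)  1100(✓)  1111(✓)
size-2^1 implicants → -000(✓)  -001(✓)  -011(✓)  -111(✓)  0-01(✓)  0-11(✓)  00-1(✓)  000-(✓)  01-1(✓)  011-  1-00  1-11(✓)  10-0(✓)  10-1(✓)  100-(✓)  101-(✓)
size-2^2 implicants → --11  -0-1  -00-  0--1  10--
Unchecked terms (primes): --11, -0-1, -00-, 0--1, 011-, 1-00, 10--
Minterm coverage:
  m0 ⊆ -00- [E]
  m1 ⊆ -0-1,-00-,0--1
  m3 ⊆ --11,-0-1,0--1
  m5 ⊆ 0--1 [E]
  m6 ⊆ 011- [E]
  m7 ⊆ --11,0--1,011-
  m8 ⊆ -00-,1-00,10--
  m9 ⊆ -0-1,-00-,10--
  m10 ⊆ 10-- [E]
  m11 ⊆ --11,-0-1,10--
  m12 ⊆ 1-00 [E]
E = {-00-, 0--1, 011-, 1-00, 10--}

5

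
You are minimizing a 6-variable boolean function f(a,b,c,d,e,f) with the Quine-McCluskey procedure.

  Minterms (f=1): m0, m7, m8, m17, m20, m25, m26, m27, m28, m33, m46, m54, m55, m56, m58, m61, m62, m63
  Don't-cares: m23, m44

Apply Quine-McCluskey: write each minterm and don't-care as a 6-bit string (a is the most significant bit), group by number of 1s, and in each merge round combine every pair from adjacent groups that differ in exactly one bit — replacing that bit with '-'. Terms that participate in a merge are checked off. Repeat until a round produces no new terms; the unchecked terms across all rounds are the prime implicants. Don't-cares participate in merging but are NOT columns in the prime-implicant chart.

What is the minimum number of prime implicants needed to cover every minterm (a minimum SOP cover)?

[col 0] 000000*, 000111*, 001000*, 010001*, 010100*, 010111*, 011001*, 011010*, 011011*, 011100*, 100001, 101100*, 101110*, 110110*, 110111*, 111000*, 111010*, 111101*, 111110*, 111111*
[col 1] -10111, -11010, 0-0111, 00-000, 01-001, 01-100, 0110-1, 01101-, 1-1110, 1011-0, 11-110*, 11-111*, 11011-*, 111-10, 1110-0, 1111-1, 11111-*
[col 2] 11-11-
Prime implicants: -10111, -11010, 0-0111, 00-000, 01-001, 01-100, 0110-1, 01101-, 1-1110, 100001, 1011-0, 11-11-, 111-10, 1110-0, 1111-1
PI chart (minterm → PIs covering it):
  0 | 00-000  (sole → essential)
  7 | 0-0111  (sole → essential)
  8 | 00-000  (sole → essential)
  17 | 01-001  (sole → essential)
  20 | 01-100  (sole → essential)
  25 | 01-001,0110-1
  26 | -11010,01101-
  27 | 0110-1,01101-
  28 | 01-100  (sole → essential)
  33 | 100001  (sole → essential)
  46 | 1-1110,1011-0
  54 | 11-11-  (sole → essential)
  55 | -10111,11-11-
  56 | 1110-0  (sole → essential)
  58 | -11010,111-10,1110-0
  61 | 1111-1  (sole → essential)
  62 | 1-1110,11-11-,111-10
  63 | 11-11-,1111-1
Essential prime implicants: 0-0111, 00-000, 01-001, 01-100, 100001, 11-11-, 1110-0, 1111-1
Petrick residual → 01101-, 1-1110
Minimum SOP uses 10 PIs: a'c'def + a'b'd'e'f' + a'bd'e'f + a'bde'f' + a'bcd'e + acdef' + ab'c'd'e'f + abde + abcd'f' + abcdf

10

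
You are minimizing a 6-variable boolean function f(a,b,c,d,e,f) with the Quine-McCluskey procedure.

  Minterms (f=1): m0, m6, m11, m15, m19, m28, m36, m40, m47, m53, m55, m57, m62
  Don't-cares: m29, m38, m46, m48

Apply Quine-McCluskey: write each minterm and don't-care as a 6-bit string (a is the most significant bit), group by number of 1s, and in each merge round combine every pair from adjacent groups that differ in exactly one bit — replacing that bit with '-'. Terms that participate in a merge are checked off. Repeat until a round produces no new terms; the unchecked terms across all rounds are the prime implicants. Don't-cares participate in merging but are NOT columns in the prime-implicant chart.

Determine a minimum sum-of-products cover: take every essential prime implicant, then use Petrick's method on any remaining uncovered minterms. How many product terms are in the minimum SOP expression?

11

[col 0] 000000, 000110*, 001011*, 001111*, 010011, 011100*, 011101*, 100100*, 100110*, 101000, 101110*, 101111*, 110000, 110101*, 110111*, 111001, 111110*
[col 1] -00110, -01111, 001-11, 01110-, 1-1110, 10-110, 1001-0, 10111-, 1101-1
Prime implicants: -00110, -01111, 000000, 001-11, 010011, 01110-, 1-1110, 10-110, 1001-0, 101000, 10111-, 110000, 1101-1, 111001
PI chart (minterm → PIs covering it):
  0 | 000000  (sole → essential)
  6 | -00110  (sole → essential)
  11 | 001-11  (sole → essential)
  15 | -01111,001-11
  19 | 010011  (sole → essential)
  28 | 01110-  (sole → essential)
  36 | 1001-0  (sole → essential)
  40 | 101000  (sole → essential)
  47 | -01111,10111-
  53 | 1101-1  (sole → essential)
  55 | 1101-1  (sole → essential)
  57 | 111001  (sole → essential)
  62 | 1-1110  (sole → essential)
Essential prime implicants: -00110, 000000, 001-11, 010011, 01110-, 1-1110, 1001-0, 101000, 1101-1, 111001
Petrick residual → -01111
Minimum SOP uses 11 PIs: b'c'def' + b'cdef + a'b'c'd'e'f' + a'b'cef + a'bc'd'ef + a'bcde' + acdef' + ab'c'df' + ab'cd'e'f' + abc'df + abcd'e'f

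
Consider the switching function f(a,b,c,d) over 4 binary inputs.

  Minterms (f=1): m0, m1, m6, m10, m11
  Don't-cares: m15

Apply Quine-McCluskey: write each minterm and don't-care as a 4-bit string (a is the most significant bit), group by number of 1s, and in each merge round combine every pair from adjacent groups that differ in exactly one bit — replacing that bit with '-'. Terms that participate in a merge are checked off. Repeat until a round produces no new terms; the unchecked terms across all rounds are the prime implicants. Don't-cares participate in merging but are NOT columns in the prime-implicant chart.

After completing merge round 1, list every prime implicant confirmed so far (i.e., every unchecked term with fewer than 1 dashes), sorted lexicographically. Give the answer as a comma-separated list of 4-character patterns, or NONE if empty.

Round 0: 0000✓ 0001✓ 0110 1010✓ 1011✓ 1111✓
Round 1: 000- 1-11 101-
PIs = {000-, 0110, 1-11, 101-}

0110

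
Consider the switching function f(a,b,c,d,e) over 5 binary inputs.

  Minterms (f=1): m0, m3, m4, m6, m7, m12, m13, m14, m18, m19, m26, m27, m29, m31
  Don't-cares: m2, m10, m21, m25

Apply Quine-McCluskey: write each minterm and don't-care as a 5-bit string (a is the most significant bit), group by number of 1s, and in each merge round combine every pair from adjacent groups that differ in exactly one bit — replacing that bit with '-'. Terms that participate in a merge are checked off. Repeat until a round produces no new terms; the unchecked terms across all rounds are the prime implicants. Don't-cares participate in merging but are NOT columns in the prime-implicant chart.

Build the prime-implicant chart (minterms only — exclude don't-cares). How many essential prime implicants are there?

size-2^0 implicants → 00000(✓)  00010(✓)  00011(✓)  00100(✓)  00110(✓)  00111(✓)  01010(✓)  01100(✓)  01101(✓)  01110(✓)  10010(✓)  10011(✓)  10101(✓)  11001(✓)  11010(✓)  11011(✓)  11101(✓)  11111(✓)
size-2^1 implicants → -0010(✓)  -0011(✓)  -1010(✓)  -1101  0-010(✓)  0-100(✓)  0-110(✓)  00-00(✓)  00-10(✓)  00-11(✓)  000-0(✓)  0001-(✓)  001-0(✓)  0011-(✓)  01-10(✓)  011-0(✓)  0110-  1-010(✓)  1-011(✓)  1-101  1001-(✓)  11-01(✓)  11-11(✓)  110-1(✓)  1101-(✓)  111-1(✓)
size-2^2 implicants → --010  -001-  0--10  0-1-0  00--0  00-1-  1-01-  11--1
Unchecked terms (primes): --010, -001-, -1101, 0--10, 0-1-0, 00--0, 00-1-, 0110-, 1-01-, 1-101, 11--1
Minterm coverage:
  m0 ⊆ 00--0 [E]
  m3 ⊆ -001-,00-1-
  m4 ⊆ 0-1-0,00--0
  m6 ⊆ 0--10,0-1-0,00--0,00-1-
  m7 ⊆ 00-1- [E]
  m12 ⊆ 0-1-0,0110-
  m13 ⊆ -1101,0110-
  m14 ⊆ 0--10,0-1-0
  m18 ⊆ --010,-001-,1-01-
  m19 ⊆ -001-,1-01-
  m26 ⊆ --010,1-01-
  m27 ⊆ 1-01-,11--1
  m29 ⊆ -1101,1-101,11--1
  m31 ⊆ 11--1 [E]
E = {00--0, 00-1-, 11--1}

3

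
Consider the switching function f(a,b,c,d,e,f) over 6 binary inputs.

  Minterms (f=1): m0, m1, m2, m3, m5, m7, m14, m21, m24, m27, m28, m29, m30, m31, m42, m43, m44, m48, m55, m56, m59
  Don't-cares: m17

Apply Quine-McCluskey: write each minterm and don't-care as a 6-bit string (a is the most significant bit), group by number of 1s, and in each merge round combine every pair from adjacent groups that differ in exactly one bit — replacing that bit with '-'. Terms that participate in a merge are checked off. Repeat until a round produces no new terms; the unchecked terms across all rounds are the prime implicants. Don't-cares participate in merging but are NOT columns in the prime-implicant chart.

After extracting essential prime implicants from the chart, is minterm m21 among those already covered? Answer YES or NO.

Round 0: 000000✓ 000001✓ 000010✓ 000011✓ 000101✓ 000111✓ 001110✓ 010001✓ 010101✓ 011000✓ 011011✓ 011100✓ 011101✓ 011110✓ 011111✓ 101010✓ 101011✓ 101100 110000✓ 110111 111000✓ 111011✓
Round 1: -11000 -11011 0-0001✓ 0-0101✓ 0-1110 000-01✓ 000-11✓ 0000-0✓ 0000-1✓ 00000-✓ 00001-✓ 0001-1✓ 01-101 010-01✓ 011-00 011-11 0111-0✓ 0111-1✓ 01110-✓ 01111-✓ 1-1011 10101- 11-000
Round 2: 0-0-01 000--1 0000-- 0111--
PIs = {-11000, -11011, 0-0-01, 0-1110, 000--1, 0000--, 01-101, 011-00, 011-11, 0111--, 1-1011, 10101-, 101100, 11-000, 110111}
Coverage chart:
  m0: 0000-- ←essential
  m1: 0-0-01,000--1,0000--
  m2: 0000-- ←essential
  m3: 000--1,0000--
  m5: 0-0-01,000--1
  m7: 000--1 ←essential
  m14: 0-1110 ←essential
  m21: 0-0-01,01-101
  m24: -11000,011-00
  m27: -11011,011-11
  m28: 011-00,0111--
  m29: 01-101,0111--
  m30: 0-1110,0111--
  m31: 011-11,0111--
  m42: 10101- ←essential
  m43: 1-1011,10101-
  m44: 101100 ←essential
  m48: 11-000 ←essential
  m55: 110111 ←essential
  m56: -11000,11-000
  m59: -11011,1-1011
Essential: 0-1110, 000--1, 0000--, 10101-, 101100, 11-000, 110111

NO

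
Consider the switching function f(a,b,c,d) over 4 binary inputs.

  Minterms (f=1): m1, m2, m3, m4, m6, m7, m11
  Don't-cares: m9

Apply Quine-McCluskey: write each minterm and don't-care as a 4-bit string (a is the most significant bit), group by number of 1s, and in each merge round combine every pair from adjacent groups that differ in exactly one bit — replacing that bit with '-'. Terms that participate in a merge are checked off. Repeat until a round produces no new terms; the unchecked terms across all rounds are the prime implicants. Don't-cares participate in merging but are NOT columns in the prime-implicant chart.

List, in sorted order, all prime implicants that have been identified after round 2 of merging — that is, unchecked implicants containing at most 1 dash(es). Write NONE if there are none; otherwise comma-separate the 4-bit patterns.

01-0

size-2^0 implicants → 0001(✓)  0010(✓)  0011(✓)  0100(✓)  0110(✓)  0111(✓)  1001(✓)  1011(✓)
size-2^1 implicants → -001(✓)  -011(✓)  0-10(✓)  0-11(✓)  00-1(✓)  001-(✓)  01-0  011-(✓)  10-1(✓)
size-2^2 implicants → -0-1  0-1-
Unchecked terms (primes): -0-1, 0-1-, 01-0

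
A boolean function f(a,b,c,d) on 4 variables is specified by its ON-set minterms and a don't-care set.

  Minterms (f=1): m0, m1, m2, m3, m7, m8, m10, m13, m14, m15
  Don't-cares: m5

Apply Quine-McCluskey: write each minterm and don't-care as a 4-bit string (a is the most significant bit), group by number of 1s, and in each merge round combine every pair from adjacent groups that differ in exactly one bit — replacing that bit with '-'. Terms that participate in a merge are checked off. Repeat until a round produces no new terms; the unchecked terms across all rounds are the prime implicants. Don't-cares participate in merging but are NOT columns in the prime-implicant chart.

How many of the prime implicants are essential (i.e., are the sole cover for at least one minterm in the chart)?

Round 0: 0000✓ 0001✓ 0010✓ 0011✓ 0101✓ 0111✓ 1000✓ 1010✓ 1101✓ 1110✓ 1111✓
Round 1: -000✓ -010✓ -101✓ -111✓ 0-01✓ 0-11✓ 00-0✓ 00-1✓ 000-✓ 001-✓ 01-1✓ 1-10 10-0✓ 11-1✓ 111-
Round 2: -0-0 -1-1 0--1 00--
PIs = {-0-0, -1-1, 0--1, 00--, 1-10, 111-}
Coverage chart:
  m0: -0-0,00--
  m1: 0--1,00--
  m2: -0-0,00--
  m3: 0--1,00--
  m7: -1-1,0--1
  m8: -0-0 ←essential
  m10: -0-0,1-10
  m13: -1-1 ←essential
  m14: 1-10,111-
  m15: -1-1,111-
Essential: -0-0, -1-1

2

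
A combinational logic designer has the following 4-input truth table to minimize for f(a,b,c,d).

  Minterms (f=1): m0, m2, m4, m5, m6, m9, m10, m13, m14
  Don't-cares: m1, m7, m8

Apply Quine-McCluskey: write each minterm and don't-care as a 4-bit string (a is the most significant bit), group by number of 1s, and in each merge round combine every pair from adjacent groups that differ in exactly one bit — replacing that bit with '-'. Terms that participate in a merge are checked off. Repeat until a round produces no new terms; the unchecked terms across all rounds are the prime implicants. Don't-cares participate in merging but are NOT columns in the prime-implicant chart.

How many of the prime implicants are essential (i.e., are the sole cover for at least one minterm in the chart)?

2

[col 0] 0000*, 0001*, 0010*, 0100*, 0101*, 0110*, 0111*, 1000*, 1001*, 1010*, 1101*, 1110*
[col 1] -000*, -001*, -010*, -101*, -110*, 0-00*, 0-01*, 0-10*, 00-0*, 000-*, 01-0*, 01-1*, 010-*, 011-*, 1-01*, 1-10*, 10-0*, 100-*
[col 2] --01, --10, -0-0, -00-, 0--0, 0-0-, 01--
Prime implicants: --01, --10, -0-0, -00-, 0--0, 0-0-, 01--
PI chart (minterm → PIs covering it):
  0 | -0-0,-00-,0--0,0-0-
  2 | --10,-0-0,0--0
  4 | 0--0,0-0-,01--
  5 | --01,0-0-,01--
  6 | --10,0--0,01--
  9 | --01,-00-
  10 | --10,-0-0
  13 | --01  (sole → essential)
  14 | --10  (sole → essential)
Essential prime implicants: --01, --10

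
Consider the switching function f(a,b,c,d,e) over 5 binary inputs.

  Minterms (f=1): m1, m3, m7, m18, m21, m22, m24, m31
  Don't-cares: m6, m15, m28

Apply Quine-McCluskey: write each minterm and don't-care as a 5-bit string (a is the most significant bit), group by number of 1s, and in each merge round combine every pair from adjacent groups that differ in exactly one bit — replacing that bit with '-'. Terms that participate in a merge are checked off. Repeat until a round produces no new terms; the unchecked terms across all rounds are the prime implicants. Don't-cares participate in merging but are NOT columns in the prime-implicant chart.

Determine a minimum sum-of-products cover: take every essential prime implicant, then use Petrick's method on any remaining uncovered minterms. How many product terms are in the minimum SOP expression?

Round 0: 00001✓ 00011✓ 00110✓ 00111✓ 01111✓ 10010✓ 10101 10110✓ 11000✓ 11100✓ 11111✓
Round 1: -0110 -1111 0-111 00-11 000-1 0011- 10-10 11-00
PIs = {-0110, -1111, 0-111, 00-11, 000-1, 0011-, 10-10, 10101, 11-00}
Coverage chart:
  m1: 000-1 ←essential
  m3: 00-11,000-1
  m7: 0-111,00-11,0011-
  m18: 10-10 ←essential
  m21: 10101 ←essential
  m22: -0110,10-10
  m24: 11-00 ←essential
  m31: -1111 ←essential
Essential: -1111, 000-1, 10-10, 10101, 11-00
Petrick residual → 0-111
Min cover (6 terms): bcde + a'cde + a'b'c'e + ab'de' + ab'cd'e + abd'e'

6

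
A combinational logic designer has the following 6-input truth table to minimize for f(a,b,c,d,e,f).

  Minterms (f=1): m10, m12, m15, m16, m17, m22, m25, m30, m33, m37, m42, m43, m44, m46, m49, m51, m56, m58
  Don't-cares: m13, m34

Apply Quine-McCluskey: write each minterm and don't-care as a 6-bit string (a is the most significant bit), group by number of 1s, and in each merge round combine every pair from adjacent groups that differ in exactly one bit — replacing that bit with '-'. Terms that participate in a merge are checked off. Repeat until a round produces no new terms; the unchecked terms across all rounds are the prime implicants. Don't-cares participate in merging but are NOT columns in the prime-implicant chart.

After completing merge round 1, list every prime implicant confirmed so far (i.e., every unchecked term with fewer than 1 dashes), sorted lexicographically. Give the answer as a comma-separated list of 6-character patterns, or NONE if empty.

size-2^0 implicants → 001010(✓)  001100(✓)  001101(✓)  001111(✓)  010000(✓)  010001(✓)  010110(✓)  011001(✓)  011110(✓)  100001(✓)  100010(✓)  100101(✓)  101010(✓)  101011(✓)  101100(✓)  101110(✓)  110001(✓)  110011(✓)  111000(✓)  111010(✓)
size-2^1 implicants → -01010  -01100  -10001  0011-1  00110-  01-001  01-110  01000-  1-0001  1-1010  10-010  100-01  101-10  10101-  1011-0  1100-1  1110-0
Unchecked terms (primes): -01010, -01100, -10001, 0011-1, 00110-, 01-001, 01-110, 01000-, 1-0001, 1-1010, 10-010, 100-01, 101-10, 10101-, 1011-0, 1100-1, 1110-0

NONE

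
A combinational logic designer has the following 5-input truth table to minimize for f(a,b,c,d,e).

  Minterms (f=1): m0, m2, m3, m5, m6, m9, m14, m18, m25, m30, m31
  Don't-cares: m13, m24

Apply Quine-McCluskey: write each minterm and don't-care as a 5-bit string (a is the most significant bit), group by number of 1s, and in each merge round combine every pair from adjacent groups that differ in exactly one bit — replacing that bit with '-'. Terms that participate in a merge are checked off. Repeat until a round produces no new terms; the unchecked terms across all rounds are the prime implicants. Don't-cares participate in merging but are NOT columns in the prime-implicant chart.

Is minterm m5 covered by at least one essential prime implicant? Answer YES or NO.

[col 0] 00000*, 00010*, 00011*, 00101*, 00110*, 01001*, 01101*, 01110*, 10010*, 11000*, 11001*, 11110*, 11111*
[col 1] -0010, -1001, -1110, 0-101, 0-110, 00-10, 000-0, 0001-, 01-01, 1100-, 1111-
Prime implicants: -0010, -1001, -1110, 0-101, 0-110, 00-10, 000-0, 0001-, 01-01, 1100-, 1111-
PI chart (minterm → PIs covering it):
  0 | 000-0  (sole → essential)
  2 | -0010,00-10,000-0,0001-
  3 | 0001-  (sole → essential)
  5 | 0-101  (sole → essential)
  6 | 0-110,00-10
  9 | -1001,01-01
  14 | -1110,0-110
  18 | -0010  (sole → essential)
  25 | -1001,1100-
  30 | -1110,1111-
  31 | 1111-  (sole → essential)
Essential prime implicants: -0010, 0-101, 000-0, 0001-, 1111-

YES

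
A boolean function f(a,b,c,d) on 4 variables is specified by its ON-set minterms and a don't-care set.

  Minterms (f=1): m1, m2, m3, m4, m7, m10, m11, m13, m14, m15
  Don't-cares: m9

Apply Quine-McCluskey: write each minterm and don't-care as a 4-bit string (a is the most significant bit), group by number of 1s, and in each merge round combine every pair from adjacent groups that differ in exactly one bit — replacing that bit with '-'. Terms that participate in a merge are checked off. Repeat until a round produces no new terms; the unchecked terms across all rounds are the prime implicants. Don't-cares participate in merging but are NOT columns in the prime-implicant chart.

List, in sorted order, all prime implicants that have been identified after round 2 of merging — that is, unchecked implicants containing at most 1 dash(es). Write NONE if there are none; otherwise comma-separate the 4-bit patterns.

Round 0: 0001✓ 0010✓ 0011✓ 0100 0111✓ 1001✓ 1010✓ 1011✓ 1101✓ 1110✓ 1111✓
Round 1: -001✓ -010✓ -011✓ -111✓ 0-11✓ 00-1✓ 001-✓ 1-01✓ 1-10✓ 1-11✓ 10-1✓ 101-✓ 11-1✓ 111-✓
Round 2: --11 -0-1 -01- 1--1 1-1-
PIs = {--11, -0-1, -01-, 0100, 1--1, 1-1-}

0100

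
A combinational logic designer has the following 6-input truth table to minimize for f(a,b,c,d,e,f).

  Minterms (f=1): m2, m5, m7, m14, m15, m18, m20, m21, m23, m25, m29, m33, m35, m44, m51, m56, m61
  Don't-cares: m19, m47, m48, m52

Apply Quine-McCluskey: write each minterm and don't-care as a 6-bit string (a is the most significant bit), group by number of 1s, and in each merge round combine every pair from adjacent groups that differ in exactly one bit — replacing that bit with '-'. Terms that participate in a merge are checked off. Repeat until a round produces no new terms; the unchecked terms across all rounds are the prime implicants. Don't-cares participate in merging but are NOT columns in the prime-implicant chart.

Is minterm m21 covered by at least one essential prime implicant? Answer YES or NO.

YES

Round 0: 000010✓ 000101✓ 000111✓ 001110✓ 001111✓ 010010✓ 010011✓ 010100✓ 010101✓ 010111✓ 011001✓ 011101✓ 100001✓ 100011✓ 101100 101111✓ 110000✓ 110011✓ 110100✓ 111000✓ 111101✓
Round 1: -01111 -10011 -10100 -11101 0-0010 0-0101✓ 0-0111✓ 00-111 0001-1✓ 00111- 01-101 010-11 01001- 0101-1✓ 01010- 011-01 1-0011 1000-1 11-000 110-00
Round 2: 0-01-1
PIs = {-01111, -10011, -10100, -11101, 0-0010, 0-01-1, 00-111, 00111-, 01-101, 010-11, 01001-, 01010-, 011-01, 1-0011, 1000-1, 101100, 11-000, 110-00}
Coverage chart:
  m2: 0-0010 ←essential
  m5: 0-01-1 ←essential
  m7: 0-01-1,00-111
  m14: 00111- ←essential
  m15: -01111,00-111,00111-
  m18: 0-0010,01001-
  m20: -10100,01010-
  m21: 0-01-1,01-101,01010-
  m23: 0-01-1,010-11
  m25: 011-01 ←essential
  m29: -11101,01-101,011-01
  m33: 1000-1 ←essential
  m35: 1-0011,1000-1
  m44: 101100 ←essential
  m51: -10011,1-0011
  m56: 11-000 ←essential
  m61: -11101 ←essential
Essential: -11101, 0-0010, 0-01-1, 00111-, 011-01, 1000-1, 101100, 11-000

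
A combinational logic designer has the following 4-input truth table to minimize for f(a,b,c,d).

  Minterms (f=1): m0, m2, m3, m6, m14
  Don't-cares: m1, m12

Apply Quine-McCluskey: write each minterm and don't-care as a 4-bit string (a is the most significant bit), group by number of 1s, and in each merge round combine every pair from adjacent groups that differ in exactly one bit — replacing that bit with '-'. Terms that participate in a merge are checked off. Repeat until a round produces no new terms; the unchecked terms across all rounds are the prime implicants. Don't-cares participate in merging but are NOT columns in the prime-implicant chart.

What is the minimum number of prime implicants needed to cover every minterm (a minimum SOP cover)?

size-2^0 implicants → 0000(✓)  0001(✓)  0010(✓)  0011(✓)  0110(✓)  1100(✓)  1110(✓)
size-2^1 implicants → -110  0-10  00-0(✓)  00-1(✓)  000-(✓)  001-(✓)  11-0
size-2^2 implicants → 00--
Unchecked terms (primes): -110, 0-10, 00--, 11-0
Minterm coverage:
  m0 ⊆ 00-- [E]
  m2 ⊆ 0-10,00--
  m3 ⊆ 00-- [E]
  m6 ⊆ -110,0-10
  m14 ⊆ -110,11-0
E = {00--}
Petrick residual → -110
Cover = bcd' + a'b'  |cover|=2

2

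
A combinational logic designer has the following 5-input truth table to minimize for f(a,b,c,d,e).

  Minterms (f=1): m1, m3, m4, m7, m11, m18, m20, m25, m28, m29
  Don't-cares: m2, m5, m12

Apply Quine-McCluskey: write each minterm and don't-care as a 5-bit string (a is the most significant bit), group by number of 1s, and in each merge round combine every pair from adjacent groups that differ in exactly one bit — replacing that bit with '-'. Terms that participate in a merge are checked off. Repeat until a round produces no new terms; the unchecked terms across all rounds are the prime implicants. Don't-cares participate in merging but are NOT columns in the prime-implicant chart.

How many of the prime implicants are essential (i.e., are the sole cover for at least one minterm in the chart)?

5

Round 0: 00001✓ 00010✓ 00011✓ 00100✓ 00101✓ 00111✓ 01011✓ 01100✓ 10010✓ 10100✓ 11001✓ 11100✓ 11101✓
Round 1: -0010 -0100✓ -1100✓ 0-011 0-100✓ 00-01✓ 00-11✓ 000-1✓ 0001- 001-1✓ 0010- 1-100✓ 11-01 1110-
Round 2: --100 00--1
PIs = {--100, -0010, 0-011, 00--1, 0001-, 0010-, 11-01, 1110-}
Coverage chart:
  m1: 00--1 ←essential
  m3: 0-011,00--1,0001-
  m4: --100,0010-
  m7: 00--1 ←essential
  m11: 0-011 ←essential
  m18: -0010 ←essential
  m20: --100 ←essential
  m25: 11-01 ←essential
  m28: --100,1110-
  m29: 11-01,1110-
Essential: --100, -0010, 0-011, 00--1, 11-01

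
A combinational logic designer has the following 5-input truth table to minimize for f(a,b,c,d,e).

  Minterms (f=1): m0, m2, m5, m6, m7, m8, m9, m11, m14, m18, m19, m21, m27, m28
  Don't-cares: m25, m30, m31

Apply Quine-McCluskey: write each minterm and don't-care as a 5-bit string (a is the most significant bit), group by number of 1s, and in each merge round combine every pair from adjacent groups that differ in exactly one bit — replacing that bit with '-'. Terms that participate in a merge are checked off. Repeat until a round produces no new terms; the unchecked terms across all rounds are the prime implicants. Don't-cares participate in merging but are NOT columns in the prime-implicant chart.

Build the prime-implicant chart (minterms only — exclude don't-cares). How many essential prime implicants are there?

[col 0] 00000*, 00010*, 00101*, 00110*, 00111*, 01000*, 01001*, 01011*, 01110*, 10010*, 10011*, 10101*, 11001*, 11011*, 11100*, 11110*, 11111*
[col 1] -0010, -0101, -1001*, -1011*, -1110, 0-000, 0-110, 00-10, 000-0, 001-1, 0011-, 010-1*, 0100-, 1-011, 1001-, 11-11, 110-1*, 111-0, 1111-
[col 2] -10-1
Prime implicants: -0010, -0101, -10-1, -1110, 0-000, 0-110, 00-10, 000-0, 001-1, 0011-, 0100-, 1-011, 1001-, 11-11, 111-0, 1111-
PI chart (minterm → PIs covering it):
  0 | 0-000,000-0
  2 | -0010,00-10,000-0
  5 | -0101,001-1
  6 | 0-110,00-10,0011-
  7 | 001-1,0011-
  8 | 0-000,0100-
  9 | -10-1,0100-
  11 | -10-1  (sole → essential)
  14 | -1110,0-110
  18 | -0010,1001-
  19 | 1-011,1001-
  21 | -0101  (sole → essential)
  27 | -10-1,1-011,11-11
  28 | 111-0  (sole → essential)
Essential prime implicants: -0101, -10-1, 111-0

3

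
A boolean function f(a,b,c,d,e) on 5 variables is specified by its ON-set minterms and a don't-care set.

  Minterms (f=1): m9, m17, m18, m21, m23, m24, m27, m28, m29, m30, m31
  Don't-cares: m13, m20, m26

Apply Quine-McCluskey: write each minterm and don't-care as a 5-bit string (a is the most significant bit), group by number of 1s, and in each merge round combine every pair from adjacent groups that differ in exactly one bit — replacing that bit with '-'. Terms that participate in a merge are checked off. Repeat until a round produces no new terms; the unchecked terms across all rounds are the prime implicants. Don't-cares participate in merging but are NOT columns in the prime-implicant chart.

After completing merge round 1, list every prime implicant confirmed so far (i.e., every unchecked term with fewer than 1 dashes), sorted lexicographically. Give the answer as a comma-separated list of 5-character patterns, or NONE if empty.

size-2^0 implicants → 01001(✓)  01101(✓)  10001(✓)  10010(✓)  10100(✓)  10101(✓)  10111(✓)  11000(✓)  11010(✓)  11011(✓)  11100(✓)  11101(✓)  11110(✓)  11111(✓)
size-2^1 implicants → -1101  01-01  1-010  1-100(✓)  1-101(✓)  1-111(✓)  10-01  101-1(✓)  1010-(✓)  11-00(✓)  11-10(✓)  11-11(✓)  110-0(✓)  1101-(✓)  111-0(✓)  111-1(✓)  1110-(✓)  1111-(✓)
size-2^2 implicants → 1-1-1  1-10-  11--0  11-1-  111--
Unchecked terms (primes): -1101, 01-01, 1-010, 1-1-1, 1-10-, 10-01, 11--0, 11-1-, 111--

NONE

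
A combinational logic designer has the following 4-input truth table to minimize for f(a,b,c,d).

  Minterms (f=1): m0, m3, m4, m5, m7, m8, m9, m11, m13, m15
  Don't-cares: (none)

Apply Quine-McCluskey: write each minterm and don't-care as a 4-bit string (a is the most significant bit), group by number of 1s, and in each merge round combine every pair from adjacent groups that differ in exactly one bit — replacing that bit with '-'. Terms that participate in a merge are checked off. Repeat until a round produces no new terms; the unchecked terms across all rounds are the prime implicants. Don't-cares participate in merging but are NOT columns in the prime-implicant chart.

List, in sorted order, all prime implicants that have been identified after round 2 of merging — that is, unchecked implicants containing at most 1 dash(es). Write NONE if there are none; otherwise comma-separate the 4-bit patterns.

Round 0: 0000✓ 0011✓ 0100✓ 0101✓ 0111✓ 1000✓ 1001✓ 1011✓ 1101✓ 1111✓
Round 1: -000 -011✓ -101✓ -111✓ 0-00 0-11✓ 01-1✓ 010- 1-01✓ 1-11✓ 10-1✓ 100- 11-1✓
Round 2: --11 -1-1 1--1
PIs = {--11, -000, -1-1, 0-00, 010-, 1--1, 100-}

-000, 0-00, 010-, 100-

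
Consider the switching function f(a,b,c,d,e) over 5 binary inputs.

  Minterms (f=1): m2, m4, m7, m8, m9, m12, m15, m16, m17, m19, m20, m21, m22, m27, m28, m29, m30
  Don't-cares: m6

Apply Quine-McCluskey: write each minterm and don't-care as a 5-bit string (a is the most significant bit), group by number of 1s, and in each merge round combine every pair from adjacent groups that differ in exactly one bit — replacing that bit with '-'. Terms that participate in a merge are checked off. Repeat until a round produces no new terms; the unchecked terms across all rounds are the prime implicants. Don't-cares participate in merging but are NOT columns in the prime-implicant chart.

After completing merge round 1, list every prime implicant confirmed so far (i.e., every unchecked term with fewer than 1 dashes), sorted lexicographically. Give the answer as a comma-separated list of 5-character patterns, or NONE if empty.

Round 0: 00010✓ 00100✓ 00110✓ 00111✓ 01000✓ 01001✓ 01100✓ 01111✓ 10000✓ 10001✓ 10011✓ 10100✓ 10101✓ 10110✓ 11011✓ 11100✓ 11101✓ 11110✓
Round 1: -0100✓ -0110✓ -1100✓ 0-100✓ 0-111 00-10 001-0✓ 0011- 01-00 0100- 1-011 1-100✓ 1-101✓ 1-110✓ 10-00✓ 10-01✓ 100-1 1000-✓ 101-0✓ 1010-✓ 111-0✓ 1110-✓
Round 2: --100 -01-0 1-1-0 1-10- 10-0-
PIs = {--100, -01-0, 0-111, 00-10, 0011-, 01-00, 0100-, 1-011, 1-1-0, 1-10-, 10-0-, 100-1}

NONE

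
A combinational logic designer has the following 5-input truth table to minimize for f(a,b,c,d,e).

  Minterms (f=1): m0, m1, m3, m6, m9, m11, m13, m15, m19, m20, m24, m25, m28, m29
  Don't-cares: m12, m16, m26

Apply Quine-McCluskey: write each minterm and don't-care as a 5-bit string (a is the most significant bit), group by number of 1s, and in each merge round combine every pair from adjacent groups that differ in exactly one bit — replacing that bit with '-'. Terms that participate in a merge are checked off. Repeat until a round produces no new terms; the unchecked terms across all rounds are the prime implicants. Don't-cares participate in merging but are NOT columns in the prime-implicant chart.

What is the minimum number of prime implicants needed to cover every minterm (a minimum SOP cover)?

[col 0] 00000*, 00001*, 00011*, 00110, 01001*, 01011*, 01100*, 01101*, 01111*, 10000*, 10011*, 10100*, 11000*, 11001*, 11010*, 11100*, 11101*
[col 1] -0000, -0011, -1001*, -1100*, -1101*, 0-001*, 0-011*, 000-1*, 0000-, 01-01*, 01-11*, 010-1*, 011-1*, 0110-*, 1-000*, 1-100*, 10-00*, 11-00*, 11-01*, 110-0, 1100-*, 1110-*
[col 2] -1-01, -110-, 0-0-1, 01--1, 1--00, 11-0-
Prime implicants: -0000, -0011, -1-01, -110-, 0-0-1, 0000-, 00110, 01--1, 1--00, 11-0-, 110-0
PI chart (minterm → PIs covering it):
  0 | -0000,0000-
  1 | 0-0-1,0000-
  3 | -0011,0-0-1
  6 | 00110  (sole → essential)
  9 | -1-01,0-0-1,01--1
  11 | 0-0-1,01--1
  13 | -1-01,-110-,01--1
  15 | 01--1  (sole → essential)
  19 | -0011  (sole → essential)
  20 | 1--00  (sole → essential)
  24 | 1--00,11-0-,110-0
  25 | -1-01,11-0-
  28 | -110-,1--00,11-0-
  29 | -1-01,-110-,11-0-
Essential prime implicants: -0011, 00110, 01--1, 1--00
Petrick residual → -1-01, 0000-
Minimum SOP uses 6 PIs: b'c'de + bd'e + a'b'c'd' + a'b'cde' + a'be + ad'e'

6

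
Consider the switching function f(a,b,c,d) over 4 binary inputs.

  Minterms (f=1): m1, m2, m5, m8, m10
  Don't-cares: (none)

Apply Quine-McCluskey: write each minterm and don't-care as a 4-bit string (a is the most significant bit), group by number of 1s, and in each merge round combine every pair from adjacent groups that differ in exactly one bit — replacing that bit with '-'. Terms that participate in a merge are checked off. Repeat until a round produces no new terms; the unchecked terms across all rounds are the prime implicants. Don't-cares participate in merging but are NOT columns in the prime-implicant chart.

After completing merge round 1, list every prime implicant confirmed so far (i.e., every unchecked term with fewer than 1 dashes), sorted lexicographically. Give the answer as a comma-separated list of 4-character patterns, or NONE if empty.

[col 0] 0001*, 0010*, 0101*, 1000*, 1010*
[col 1] -010, 0-01, 10-0
Prime implicants: -010, 0-01, 10-0

NONE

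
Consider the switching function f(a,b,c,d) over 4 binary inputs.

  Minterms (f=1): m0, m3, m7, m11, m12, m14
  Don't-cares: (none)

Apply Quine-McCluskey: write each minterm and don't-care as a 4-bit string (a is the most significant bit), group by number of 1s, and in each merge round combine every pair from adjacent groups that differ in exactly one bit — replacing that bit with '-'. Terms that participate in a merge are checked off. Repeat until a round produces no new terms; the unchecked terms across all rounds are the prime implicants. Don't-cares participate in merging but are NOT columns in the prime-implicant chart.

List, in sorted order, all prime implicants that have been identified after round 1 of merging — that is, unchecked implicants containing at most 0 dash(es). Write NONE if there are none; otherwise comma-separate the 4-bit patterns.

size-2^0 implicants → 0000  0011(✓)  0111(✓)  1011(✓)  1100(✓)  1110(✓)
size-2^1 implicants → -011  0-11  11-0
Unchecked terms (primes): -011, 0-11, 0000, 11-0

0000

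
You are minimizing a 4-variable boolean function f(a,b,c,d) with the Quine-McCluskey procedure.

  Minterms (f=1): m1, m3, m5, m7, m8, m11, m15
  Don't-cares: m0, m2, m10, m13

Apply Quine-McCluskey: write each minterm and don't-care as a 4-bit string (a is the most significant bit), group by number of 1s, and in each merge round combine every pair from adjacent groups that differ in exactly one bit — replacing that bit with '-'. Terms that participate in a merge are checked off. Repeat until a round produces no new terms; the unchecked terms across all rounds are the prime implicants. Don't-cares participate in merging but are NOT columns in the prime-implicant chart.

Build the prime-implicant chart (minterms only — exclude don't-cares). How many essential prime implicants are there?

Round 0: 0000✓ 0001✓ 0010✓ 0011✓ 0101✓ 0111✓ 1000✓ 1010✓ 1011✓ 1101✓ 1111✓
Round 1: -000✓ -010✓ -011✓ -101✓ -111✓ 0-01✓ 0-11✓ 00-0✓ 00-1✓ 000-✓ 001-✓ 01-1✓ 1-11✓ 10-0✓ 101-✓ 11-1✓
Round 2: --11 -0-0 -01- -1-1 0--1 00--
PIs = {--11, -0-0, -01-, -1-1, 0--1, 00--}
Coverage chart:
  m1: 0--1,00--
  m3: --11,-01-,0--1,00--
  m5: -1-1,0--1
  m7: --11,-1-1,0--1
  m8: -0-0 ←essential
  m11: --11,-01-
  m15: --11,-1-1
Essential: -0-0

1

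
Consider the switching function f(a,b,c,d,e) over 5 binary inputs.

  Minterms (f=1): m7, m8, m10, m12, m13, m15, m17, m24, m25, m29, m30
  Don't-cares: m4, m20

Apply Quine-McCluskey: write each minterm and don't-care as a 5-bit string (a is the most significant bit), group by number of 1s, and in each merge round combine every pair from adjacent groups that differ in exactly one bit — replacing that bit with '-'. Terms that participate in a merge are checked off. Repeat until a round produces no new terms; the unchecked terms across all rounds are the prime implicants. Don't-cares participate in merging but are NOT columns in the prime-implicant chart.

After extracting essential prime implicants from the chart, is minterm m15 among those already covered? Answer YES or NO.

size-2^0 implicants → 00100(✓)  00111(✓)  01000(✓)  01010(✓)  01100(✓)  01101(✓)  01111(✓)  10001(✓)  10100(✓)  11000(✓)  11001(✓)  11101(✓)  11110
size-2^1 implicants → -0100  -1000  -1101  0-100  0-111  01-00  010-0  011-1  0110-  1-001  11-01  1100-
Unchecked terms (primes): -0100, -1000, -1101, 0-100, 0-111, 01-00, 010-0, 011-1, 0110-, 1-001, 11-01, 1100-, 11110
Minterm coverage:
  m7 ⊆ 0-111 [E]
  m8 ⊆ -1000,01-00,010-0
  m10 ⊆ 010-0 [E]
  m12 ⊆ 0-100,01-00,0110-
  m13 ⊆ -1101,011-1,0110-
  m15 ⊆ 0-111,011-1
  m17 ⊆ 1-001 [E]
  m24 ⊆ -1000,1100-
  m25 ⊆ 1-001,11-01,1100-
  m29 ⊆ -1101,11-01
  m30 ⊆ 11110 [E]
E = {0-111, 010-0, 1-001, 11110}

YES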